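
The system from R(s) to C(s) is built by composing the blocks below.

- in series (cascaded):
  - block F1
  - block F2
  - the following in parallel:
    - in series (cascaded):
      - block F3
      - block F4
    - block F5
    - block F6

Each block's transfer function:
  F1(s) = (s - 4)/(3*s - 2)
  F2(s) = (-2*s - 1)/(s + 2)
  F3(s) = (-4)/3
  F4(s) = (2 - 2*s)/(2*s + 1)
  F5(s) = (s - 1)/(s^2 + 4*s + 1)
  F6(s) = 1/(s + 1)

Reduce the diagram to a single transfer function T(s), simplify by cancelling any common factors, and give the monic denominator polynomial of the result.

1. cascade F3, F4, giving (8*s - 8)/(6*s + 3)
2. sum the parallel branches (F3*F4), F5, F6, giving (8*s^4 + 44*s^3 + 30*s^2 - 20*s - 8)/(6*s^4 + 33*s^3 + 45*s^2 + 21*s + 3)
3. combine F1, F2, ((F3*F4)+F5+F6) in series, giving (-8*s^5 - 12*s^4 + 146*s^3 + 140*s^2 - 72*s - 32)/(9*s^5 + 57*s^4 + 93*s^3 + 9*s^2 - 48*s - 12)
The result of step 3 is T(s) in lowest terms. Its denominator has leading coefficient 9; dividing the denominator through by 9 makes it monic.

Therefore the answer is s^5 + 19*s^4/3 + 31*s^3/3 + s^2 - 16*s/3 - 4/3.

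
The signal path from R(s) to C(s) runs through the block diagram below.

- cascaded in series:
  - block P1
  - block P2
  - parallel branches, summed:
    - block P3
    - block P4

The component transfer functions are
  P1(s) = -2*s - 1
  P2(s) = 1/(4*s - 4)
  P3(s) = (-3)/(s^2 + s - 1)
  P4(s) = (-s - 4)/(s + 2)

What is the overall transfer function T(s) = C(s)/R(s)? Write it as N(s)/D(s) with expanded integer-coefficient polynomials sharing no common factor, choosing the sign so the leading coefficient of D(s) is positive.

First reduce the diagram to T(s).

[1] add P3, P4 (parallel) gives (-s^3 - 5*s^2 - 6*s - 2)/(s^3 + 3*s^2 + s - 2)
[2] series reduction of P1, P2, (P3+P4), which is the overall transfer function T(s) = C(s)/R(s) in lowest terms

Answer: (2*s^4 + 11*s^3 + 17*s^2 + 10*s + 2)/(4*s^4 + 8*s^3 - 8*s^2 - 12*s + 8)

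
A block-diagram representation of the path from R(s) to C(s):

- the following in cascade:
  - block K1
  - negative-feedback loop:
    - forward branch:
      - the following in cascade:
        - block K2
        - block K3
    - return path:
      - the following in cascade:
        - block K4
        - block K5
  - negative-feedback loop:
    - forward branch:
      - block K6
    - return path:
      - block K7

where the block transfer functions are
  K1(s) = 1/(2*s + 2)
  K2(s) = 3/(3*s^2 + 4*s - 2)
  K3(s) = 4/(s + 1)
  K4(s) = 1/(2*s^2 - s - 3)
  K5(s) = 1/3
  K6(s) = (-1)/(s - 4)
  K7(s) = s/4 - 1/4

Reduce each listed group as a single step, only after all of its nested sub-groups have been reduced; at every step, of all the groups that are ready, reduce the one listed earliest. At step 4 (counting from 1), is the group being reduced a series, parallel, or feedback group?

[1] reduce the series chain K2, K3
[2] combine K4, K5 in series
[3] feedback reduction of (K2*K3), (K4*K5)
[4] feedback reduction of K6, K7
[5] combine K1, [(K2*K3)/(1+(K2*K3)*(K4*K5))], [K6/(1+K6*K7)] in series
Step 4: feedback.

Answer: feedback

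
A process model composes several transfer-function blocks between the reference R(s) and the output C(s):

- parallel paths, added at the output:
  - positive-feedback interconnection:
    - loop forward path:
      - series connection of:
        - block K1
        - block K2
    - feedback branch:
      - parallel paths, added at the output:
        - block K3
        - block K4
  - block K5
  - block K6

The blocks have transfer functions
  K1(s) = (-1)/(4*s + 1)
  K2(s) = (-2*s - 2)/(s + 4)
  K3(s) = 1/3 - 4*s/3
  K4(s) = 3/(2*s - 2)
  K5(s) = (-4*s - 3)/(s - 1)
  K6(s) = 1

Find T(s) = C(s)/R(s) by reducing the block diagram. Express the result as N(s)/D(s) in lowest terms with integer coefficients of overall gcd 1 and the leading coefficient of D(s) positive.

Step 1: series reduction of K1, K2, giving (2*s + 2)/(4*s^2 + 17*s + 4)
Step 2: combine K3, K4 in parallel, giving (-8*s^2 + 10*s + 7)/(6*s - 6)
Step 3: reduce the feedback loop with forward (K1*K2) and return (K3+K4), giving (6*s^2 - 6)/(20*s^3 + 37*s^2 - 56*s - 19)
Step 4: reduce the parallel group [(K1*K2)/(1-(K1*K2)*(K3+K4))], K5, K6, giving the overall T(s)

Answer: (-60*s^4 - 185*s^3 + 14*s^2 + 275*s + 82)/(20*s^4 + 17*s^3 - 93*s^2 + 37*s + 19)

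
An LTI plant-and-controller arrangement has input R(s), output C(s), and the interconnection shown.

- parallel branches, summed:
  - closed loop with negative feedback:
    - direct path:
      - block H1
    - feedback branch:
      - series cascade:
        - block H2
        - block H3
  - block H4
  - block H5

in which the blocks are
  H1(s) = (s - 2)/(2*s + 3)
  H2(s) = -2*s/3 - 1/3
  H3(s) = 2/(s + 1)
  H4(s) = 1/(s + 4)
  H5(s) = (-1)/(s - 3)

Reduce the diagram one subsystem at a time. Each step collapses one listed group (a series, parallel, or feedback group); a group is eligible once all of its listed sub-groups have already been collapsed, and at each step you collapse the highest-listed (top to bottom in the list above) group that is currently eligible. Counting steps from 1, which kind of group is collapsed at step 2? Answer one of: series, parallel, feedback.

1. series reduction of H2, H3
2. reduce the feedback loop with forward H1 and return (H2*H3)
3. add [H1/(1+H1*(H2*H3))], H4, H5 (parallel)
At step 2 the group reduced is feedback.

Final answer: feedback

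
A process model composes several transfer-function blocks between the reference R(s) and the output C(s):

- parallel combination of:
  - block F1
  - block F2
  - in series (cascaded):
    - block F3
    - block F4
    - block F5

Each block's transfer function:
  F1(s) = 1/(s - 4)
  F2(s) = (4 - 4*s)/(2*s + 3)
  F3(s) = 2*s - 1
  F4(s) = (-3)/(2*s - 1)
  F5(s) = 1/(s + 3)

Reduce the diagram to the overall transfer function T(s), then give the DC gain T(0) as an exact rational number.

(1) series reduction of F3, F4, F5 gives (-3)/(s + 3)
(2) sum the parallel branches F1, F2, (F3*F4*F5) gives (-4*s^3 + 4*s^2 + 68*s - 3)/(2*s^3 + s^2 - 27*s - 36)
Evaluating the step-2 result (the overall T(s)) at s = 0 gives T(0) = -3/(-36) = 1/12.

Hence the answer: 1/12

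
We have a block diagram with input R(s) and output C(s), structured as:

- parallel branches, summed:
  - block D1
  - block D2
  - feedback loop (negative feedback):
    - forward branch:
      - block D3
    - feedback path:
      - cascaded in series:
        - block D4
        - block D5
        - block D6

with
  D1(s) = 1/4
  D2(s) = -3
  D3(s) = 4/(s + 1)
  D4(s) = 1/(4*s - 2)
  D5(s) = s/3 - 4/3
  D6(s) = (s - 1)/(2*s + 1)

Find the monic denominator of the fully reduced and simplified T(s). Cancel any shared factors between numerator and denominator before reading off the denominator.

First reduce the diagram to T(s).

[1] series reduction of D4, D5, D6 -> (s^2 - 5*s + 4)/(24*s^2 - 6)
[2] close the feedback loop around D3, (D4*D5*D6) -> (48*s^2 - 12)/(12*s^3 + 14*s^2 - 13*s + 5)
[3] combine D1, D2, [D3/(1+D3*(D4*D5*D6))] in parallel -> (-132*s^3 + 38*s^2 + 143*s - 103)/(48*s^3 + 56*s^2 - 52*s + 20)
Step 3 gives the fully reduced T(s), with no common factor left to cancel. The denominator's leading coefficient is 48, so divide each of its coefficients by 48 to get the monic form.

Answer: s^3 + 7*s^2/6 - 13*s/12 + 5/12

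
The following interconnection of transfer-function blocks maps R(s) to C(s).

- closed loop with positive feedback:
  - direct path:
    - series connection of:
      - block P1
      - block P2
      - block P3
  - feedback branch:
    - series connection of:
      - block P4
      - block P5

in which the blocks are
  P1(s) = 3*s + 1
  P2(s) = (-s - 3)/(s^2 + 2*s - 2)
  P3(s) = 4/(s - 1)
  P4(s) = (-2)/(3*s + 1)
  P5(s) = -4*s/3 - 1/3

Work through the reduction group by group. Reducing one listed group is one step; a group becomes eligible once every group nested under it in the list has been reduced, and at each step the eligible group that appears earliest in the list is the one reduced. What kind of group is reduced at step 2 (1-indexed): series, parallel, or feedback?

Reducing step by step:

Step 1 - series reduction of P1, P2, P3
Step 2 - cascade P4, P5
Step 3 - collapse the loop ((P1*P2*P3) forward, (P4*P5) return)
At step 2 the group reduced is series.

Answer: series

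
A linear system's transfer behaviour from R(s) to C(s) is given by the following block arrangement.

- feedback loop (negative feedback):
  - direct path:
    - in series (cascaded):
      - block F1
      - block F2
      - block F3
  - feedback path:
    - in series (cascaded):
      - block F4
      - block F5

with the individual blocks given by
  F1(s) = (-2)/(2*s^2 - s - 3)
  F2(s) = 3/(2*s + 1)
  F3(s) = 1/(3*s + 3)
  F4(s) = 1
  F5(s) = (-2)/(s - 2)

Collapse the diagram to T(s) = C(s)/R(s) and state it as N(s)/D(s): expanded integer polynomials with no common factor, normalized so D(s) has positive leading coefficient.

1. cascade F1, F2, F3; result (-2)/(4*s^4 + 4*s^3 - 7*s^2 - 10*s - 3)
2. reduce the series chain F4, F5; result (-2)/(s - 2)
3. collapse the loop ((F1*F2*F3) forward, (F4*F5) return), giving the overall T(s)

Hence the answer: (4 - 2*s)/(4*s^5 - 4*s^4 - 15*s^3 + 4*s^2 + 17*s + 10)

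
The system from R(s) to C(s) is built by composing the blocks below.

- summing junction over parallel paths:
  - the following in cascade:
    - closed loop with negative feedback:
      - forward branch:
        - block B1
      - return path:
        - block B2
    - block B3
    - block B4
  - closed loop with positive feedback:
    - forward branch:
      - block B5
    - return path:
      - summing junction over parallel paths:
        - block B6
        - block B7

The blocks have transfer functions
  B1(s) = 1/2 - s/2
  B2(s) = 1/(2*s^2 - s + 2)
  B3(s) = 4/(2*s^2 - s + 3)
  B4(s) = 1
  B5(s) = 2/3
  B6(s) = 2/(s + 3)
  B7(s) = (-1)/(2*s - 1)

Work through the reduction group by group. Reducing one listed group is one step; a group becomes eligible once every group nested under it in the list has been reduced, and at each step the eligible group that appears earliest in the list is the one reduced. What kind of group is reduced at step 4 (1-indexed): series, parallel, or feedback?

Step 1 - feedback reduction of B1, B2
Step 2 - cascade [B1/(1+B1*B2)], B3, B4
Step 3 - add B6, B7 (parallel)
Step 4 - feedback reduction of B5, (B6+B7)
Step 5 - combine ([B1/(1+B1*B2)]*B3*B4), [B5/(1-B5*(B6+B7))] in parallel
So the answer for step 4 is feedback.

Hence the answer: feedback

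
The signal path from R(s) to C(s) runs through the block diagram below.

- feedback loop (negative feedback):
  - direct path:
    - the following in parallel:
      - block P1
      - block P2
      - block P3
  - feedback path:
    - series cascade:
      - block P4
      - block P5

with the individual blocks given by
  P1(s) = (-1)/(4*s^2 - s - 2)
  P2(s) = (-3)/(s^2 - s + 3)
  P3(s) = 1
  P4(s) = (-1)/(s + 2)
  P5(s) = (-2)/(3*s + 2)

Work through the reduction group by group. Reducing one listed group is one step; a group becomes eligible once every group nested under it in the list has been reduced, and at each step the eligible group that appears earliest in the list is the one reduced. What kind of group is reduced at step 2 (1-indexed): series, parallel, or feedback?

Reducing step by step:

[1] combine P1, P2, P3 in parallel
[2] multiply P4, P5 (series)
[3] collapse the loop ((P1+P2+P3) forward, (P4*P5) return)
So the answer for step 2 is series.

Answer: series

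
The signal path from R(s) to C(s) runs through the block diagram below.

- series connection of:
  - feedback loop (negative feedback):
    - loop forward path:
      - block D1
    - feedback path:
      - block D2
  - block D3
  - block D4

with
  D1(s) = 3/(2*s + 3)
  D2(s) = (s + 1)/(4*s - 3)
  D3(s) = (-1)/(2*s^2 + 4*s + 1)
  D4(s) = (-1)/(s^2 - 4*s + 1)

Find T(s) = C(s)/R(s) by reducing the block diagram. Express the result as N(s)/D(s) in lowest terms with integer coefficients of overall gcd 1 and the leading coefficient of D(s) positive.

The answer is (12*s - 9)/(16*s^6 - 14*s^5 - 152*s^4 - 93*s^3 + 86*s^2 + 9*s - 6).

Reasoning:
Step 1. reduce the feedback loop with forward D1 and return D2: (12*s - 9)/(8*s^2 + 9*s - 6)
Step 2. combine [D1/(1+D1*D2)], D3, D4 in series, which is the overall transfer function T(s) = C(s)/R(s) in lowest terms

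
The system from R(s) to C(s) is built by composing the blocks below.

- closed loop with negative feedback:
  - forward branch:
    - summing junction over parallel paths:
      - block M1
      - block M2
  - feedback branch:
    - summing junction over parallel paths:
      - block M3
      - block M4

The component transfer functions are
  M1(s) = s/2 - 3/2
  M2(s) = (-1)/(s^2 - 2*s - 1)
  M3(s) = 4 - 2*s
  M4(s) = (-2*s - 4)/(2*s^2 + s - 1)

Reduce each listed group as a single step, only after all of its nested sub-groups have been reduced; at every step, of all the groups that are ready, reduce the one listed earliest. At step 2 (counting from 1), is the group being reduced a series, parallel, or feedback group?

The answer is parallel.

Reasoning:
Step 1. reduce the parallel group M1, M2
Step 2. combine M3, M4 in parallel
Step 3. close the feedback loop around (M1+M2), (M3+M4)
The group at step 2 is a parallel group.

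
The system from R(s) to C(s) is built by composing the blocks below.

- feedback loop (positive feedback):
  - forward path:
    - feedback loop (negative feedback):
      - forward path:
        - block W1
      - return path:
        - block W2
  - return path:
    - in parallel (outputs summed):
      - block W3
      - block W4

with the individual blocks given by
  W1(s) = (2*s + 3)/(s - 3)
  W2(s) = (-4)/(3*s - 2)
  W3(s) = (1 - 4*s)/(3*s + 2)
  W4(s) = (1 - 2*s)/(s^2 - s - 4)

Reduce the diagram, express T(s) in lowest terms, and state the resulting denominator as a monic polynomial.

The answer is s^5 - 34*s^4/33 - 48*s^3/11 + 184*s^2/33 + 10*s + 12/11.

Reasoning:
(1) reduce the feedback loop with forward W1 and return W2, giving (6*s^2 + 5*s - 6)/(3*s^2 - 19*s - 6)
(2) add W3, W4 (parallel), giving (-4*s^3 - s^2 + 14*s - 2)/(3*s^3 - s^2 - 14*s - 8)
(3) close the feedback loop around [W1/(1+W1*W2)], (W3+W4), giving (18*s^5 + 9*s^4 - 107*s^3 - 112*s^2 + 44*s + 48)/(33*s^5 - 34*s^4 - 144*s^3 + 184*s^2 + 330*s + 36)
No further cancellation is possible in the step-3 result, so that is T(s). Its denominator becomes monic after dividing by the leading coefficient 33.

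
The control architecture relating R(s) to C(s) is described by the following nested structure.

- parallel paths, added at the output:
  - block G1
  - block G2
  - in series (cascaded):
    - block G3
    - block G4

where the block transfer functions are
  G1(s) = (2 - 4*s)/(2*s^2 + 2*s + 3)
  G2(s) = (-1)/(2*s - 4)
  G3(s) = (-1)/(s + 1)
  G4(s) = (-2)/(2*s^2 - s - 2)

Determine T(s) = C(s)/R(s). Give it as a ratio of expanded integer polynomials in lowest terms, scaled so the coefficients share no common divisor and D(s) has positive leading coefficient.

Step 1 - reduce the series chain G3, G4 -> 2/(2*s^3 + s^2 - 3*s - 2)
Step 2 - sum the parallel branches G1, G2, (G3*G4): this yields T(s), and no further normalization is needed

Answer: (-20*s^5 + 26*s^4 + 34*s^3 - 53*s^2 - 7*s - 2)/(8*s^6 - 4*s^5 - 20*s^4 - 22*s^3 + 2*s^2 + 40*s + 24)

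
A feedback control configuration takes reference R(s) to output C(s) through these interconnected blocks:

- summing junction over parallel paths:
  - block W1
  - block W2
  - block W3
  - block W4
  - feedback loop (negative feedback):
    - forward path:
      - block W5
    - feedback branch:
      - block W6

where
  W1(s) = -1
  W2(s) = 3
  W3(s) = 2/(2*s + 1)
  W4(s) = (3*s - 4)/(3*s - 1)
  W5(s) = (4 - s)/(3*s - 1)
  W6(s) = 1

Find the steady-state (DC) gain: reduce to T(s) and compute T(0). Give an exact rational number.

Step 1 - collapse the loop (W5 forward, W6 return) -> (4 - s)/(2*s + 3)
Step 2 - add W1, W2, W3, W4, [W5/(1+W5*W6)] (parallel) -> (30*s^3 + 83*s^2 - 2*s - 28)/(12*s^3 + 20*s^2 + s - 3)
The step-2 result is T(s). Setting s = 0: T(0) = -28/(-3) = 28/3.

Therefore the answer is 28/3.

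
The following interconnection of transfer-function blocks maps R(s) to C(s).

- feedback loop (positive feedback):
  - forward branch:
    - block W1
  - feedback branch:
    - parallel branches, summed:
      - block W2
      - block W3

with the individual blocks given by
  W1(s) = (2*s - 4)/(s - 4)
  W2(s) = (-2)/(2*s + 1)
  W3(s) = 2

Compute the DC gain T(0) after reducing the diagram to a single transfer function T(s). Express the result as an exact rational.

The answer is 1.

Reasoning:
Step 1: reduce the parallel group W2, W3 -> (4*s)/(2*s + 1)
Step 2: apply the feedback formula to W1, (W2+W3) -> (-4*s^2 + 6*s + 4)/(6*s^2 - 9*s + 4)
Evaluating the step-2 result (the overall T(s)) at s = 0 gives T(0) = 4/4 = 1.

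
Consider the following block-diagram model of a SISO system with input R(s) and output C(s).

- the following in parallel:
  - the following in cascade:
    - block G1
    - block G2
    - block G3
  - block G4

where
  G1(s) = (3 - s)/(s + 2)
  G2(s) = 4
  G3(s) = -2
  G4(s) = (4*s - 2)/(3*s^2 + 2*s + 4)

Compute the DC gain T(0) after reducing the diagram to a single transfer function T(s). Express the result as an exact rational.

Step 1: combine G1, G2, G3 in series: (8*s - 24)/(s + 2)
Step 2: reduce the parallel group (G1*G2*G3), G4: (24*s^3 - 52*s^2 - 10*s - 100)/(3*s^3 + 8*s^2 + 8*s + 8)
DC gain: substitute s = 0 into T(s) from step 2: T(0) = -100/8 = -25/2.

Answer: -25/2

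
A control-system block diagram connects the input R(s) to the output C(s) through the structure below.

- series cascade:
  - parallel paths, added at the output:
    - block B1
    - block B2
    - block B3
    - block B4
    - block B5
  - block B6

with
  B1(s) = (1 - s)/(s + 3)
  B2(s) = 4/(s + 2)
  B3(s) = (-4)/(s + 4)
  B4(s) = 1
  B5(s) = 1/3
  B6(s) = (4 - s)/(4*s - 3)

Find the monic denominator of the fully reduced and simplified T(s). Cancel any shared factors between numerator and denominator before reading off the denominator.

Step 1 - sum the parallel branches B1, B2, B3, B4, B5: (s^3 + 21*s^2 + 122*s + 192)/(3*s^3 + 27*s^2 + 78*s + 72)
Step 2 - multiply (B1+B2+B3+B4+B5), B6 (series): (-s^4 - 17*s^3 - 38*s^2 + 296*s + 768)/(12*s^4 + 99*s^3 + 231*s^2 + 54*s - 216)
The result of step 2 is T(s) in lowest terms. Its denominator has leading coefficient 12; dividing the denominator through by 12 makes it monic.

Final answer: s^4 + 33*s^3/4 + 77*s^2/4 + 9*s/2 - 18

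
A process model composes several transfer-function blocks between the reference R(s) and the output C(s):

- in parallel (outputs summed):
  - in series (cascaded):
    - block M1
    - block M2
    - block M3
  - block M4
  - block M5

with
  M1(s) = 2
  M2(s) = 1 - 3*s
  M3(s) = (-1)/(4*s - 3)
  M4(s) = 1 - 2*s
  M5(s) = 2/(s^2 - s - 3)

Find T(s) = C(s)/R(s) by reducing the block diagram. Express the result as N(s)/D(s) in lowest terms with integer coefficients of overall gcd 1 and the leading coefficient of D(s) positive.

Step 1 - reduce the series chain M1, M2, M3: (6*s - 2)/(4*s - 3)
Step 2 - parallel reduction of (M1*M2*M3), M4, M5 - this is the overall T(s), already in the required normalized form

Answer: (-8*s^4 + 24*s^3 + 3*s^2 - 35*s + 9)/(4*s^3 - 7*s^2 - 9*s + 9)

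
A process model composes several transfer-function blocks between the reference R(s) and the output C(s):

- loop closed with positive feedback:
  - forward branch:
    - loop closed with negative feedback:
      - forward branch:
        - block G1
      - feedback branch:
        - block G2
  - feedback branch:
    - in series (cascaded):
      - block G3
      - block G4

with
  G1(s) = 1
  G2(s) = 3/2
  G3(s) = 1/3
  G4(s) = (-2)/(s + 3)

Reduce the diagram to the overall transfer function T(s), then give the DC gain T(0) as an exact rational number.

First reduce the diagram to T(s).

(1) reduce the feedback loop with forward G1 and return G2 -> 2/5
(2) combine G3, G4 in series -> (-2)/(3*s + 9)
(3) apply the feedback formula to [G1/(1+G1*G2)], (G3*G4) -> (6*s + 18)/(15*s + 49)
DC gain: substitute s = 0 into T(s) from step 3: T(0) = 18/49.

Answer: 18/49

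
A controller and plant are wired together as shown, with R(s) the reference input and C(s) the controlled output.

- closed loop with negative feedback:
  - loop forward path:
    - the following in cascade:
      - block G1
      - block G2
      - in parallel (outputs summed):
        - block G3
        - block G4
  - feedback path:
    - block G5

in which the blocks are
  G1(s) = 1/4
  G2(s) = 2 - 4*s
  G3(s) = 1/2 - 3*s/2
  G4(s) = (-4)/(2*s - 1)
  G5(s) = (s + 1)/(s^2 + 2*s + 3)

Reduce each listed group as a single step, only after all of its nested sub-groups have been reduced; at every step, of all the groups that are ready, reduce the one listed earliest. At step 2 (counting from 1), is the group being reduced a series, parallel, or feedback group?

The answer is series.

Reasoning:
Step 1: parallel reduction of G3, G4
Step 2: reduce the series chain G1, G2, (G3+G4)
Step 3: collapse the loop ((G1*G2*(G3+G4)) forward, G5 return)
So the answer for step 2 is series.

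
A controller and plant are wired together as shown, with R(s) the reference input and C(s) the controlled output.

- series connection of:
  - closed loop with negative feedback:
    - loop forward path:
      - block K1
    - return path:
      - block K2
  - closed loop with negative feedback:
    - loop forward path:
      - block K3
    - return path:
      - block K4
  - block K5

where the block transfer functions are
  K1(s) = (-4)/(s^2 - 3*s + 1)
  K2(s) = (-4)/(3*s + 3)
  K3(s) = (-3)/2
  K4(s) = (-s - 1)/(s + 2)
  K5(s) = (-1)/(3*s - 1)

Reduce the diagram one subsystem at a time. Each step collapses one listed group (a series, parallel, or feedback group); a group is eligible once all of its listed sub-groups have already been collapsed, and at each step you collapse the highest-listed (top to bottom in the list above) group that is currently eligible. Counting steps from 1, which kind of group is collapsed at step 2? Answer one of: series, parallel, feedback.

[1] collapse the loop (K1 forward, K2 return)
[2] close the feedback loop around K3, K4
[3] combine [K1/(1+K1*K2)], [K3/(1+K3*K4)], K5 in series
The group at step 2 is a feedback group.

Therefore the answer is feedback.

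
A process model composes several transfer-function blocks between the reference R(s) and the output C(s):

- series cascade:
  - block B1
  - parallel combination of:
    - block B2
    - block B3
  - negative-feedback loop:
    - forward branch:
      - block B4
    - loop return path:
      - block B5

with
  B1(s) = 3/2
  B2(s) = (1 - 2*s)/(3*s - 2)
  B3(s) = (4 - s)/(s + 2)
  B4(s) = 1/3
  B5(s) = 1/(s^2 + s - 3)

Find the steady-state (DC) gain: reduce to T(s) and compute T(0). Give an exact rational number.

Step 1: sum the parallel branches B2, B3; result (-5*s^2 + 11*s - 6)/(3*s^2 + 4*s - 4)
Step 2: apply the feedback formula to B4, B5; result (s^2 + s - 3)/(3*s^2 + 3*s - 8)
Step 3: combine B1, (B2+B3), [B4/(1+B4*B5)] in series; result (-15*s^4 + 18*s^3 + 60*s^2 - 117*s + 54)/(18*s^4 + 42*s^3 - 48*s^2 - 88*s + 64)
The step-3 result is T(s). Setting s = 0: T(0) = 54/64 = 27/32.

Final answer: 27/32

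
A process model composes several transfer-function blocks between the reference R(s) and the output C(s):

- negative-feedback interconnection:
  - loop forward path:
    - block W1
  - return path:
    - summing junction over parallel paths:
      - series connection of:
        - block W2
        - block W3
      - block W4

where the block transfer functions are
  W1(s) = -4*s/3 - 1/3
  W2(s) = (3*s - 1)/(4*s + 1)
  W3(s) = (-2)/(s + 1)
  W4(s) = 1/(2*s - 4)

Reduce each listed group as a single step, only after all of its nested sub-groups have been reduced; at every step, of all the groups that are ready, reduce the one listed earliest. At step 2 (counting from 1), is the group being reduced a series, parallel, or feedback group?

Step 1 - reduce the series chain W2, W3
Step 2 - combine (W2*W3), W4 in parallel
Step 3 - apply the feedback formula to W1, ((W2*W3)+W4)
The group at step 2 is a parallel group.

Hence the answer: parallel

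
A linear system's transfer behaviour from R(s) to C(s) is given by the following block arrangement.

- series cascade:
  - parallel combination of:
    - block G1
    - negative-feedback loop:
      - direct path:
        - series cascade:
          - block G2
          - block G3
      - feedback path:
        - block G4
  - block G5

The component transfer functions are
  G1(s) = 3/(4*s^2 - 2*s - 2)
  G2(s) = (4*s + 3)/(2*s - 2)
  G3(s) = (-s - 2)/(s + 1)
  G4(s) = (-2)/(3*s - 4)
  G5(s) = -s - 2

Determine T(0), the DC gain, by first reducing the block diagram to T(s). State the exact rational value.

[1] combine G2, G3 in series = (-4*s^2 - 11*s - 6)/(2*s^2 - 2)
[2] apply the feedback formula to (G2*G3), G4 = (-12*s^3 - 17*s^2 + 26*s + 24)/(6*s^3 + 16*s + 20)
[3] combine G1, [(G2*G3)/(1+(G2*G3)*G4)] in parallel = (-24*s^5 - 22*s^4 + 90*s^3 + 39*s^2 - 26*s + 6)/(12*s^5 - 6*s^4 + 26*s^3 + 24*s^2 - 36*s - 20)
[4] combine (G1+[(G2*G3)/(1+(G2*G3)*G4)]), G5 in series = (24*s^6 + 70*s^5 - 46*s^4 - 219*s^3 - 52*s^2 + 46*s - 12)/(12*s^5 - 6*s^4 + 26*s^3 + 24*s^2 - 36*s - 20)
The step-4 result is T(s). Setting s = 0: T(0) = -12/(-20) = 3/5.

Therefore the answer is 3/5.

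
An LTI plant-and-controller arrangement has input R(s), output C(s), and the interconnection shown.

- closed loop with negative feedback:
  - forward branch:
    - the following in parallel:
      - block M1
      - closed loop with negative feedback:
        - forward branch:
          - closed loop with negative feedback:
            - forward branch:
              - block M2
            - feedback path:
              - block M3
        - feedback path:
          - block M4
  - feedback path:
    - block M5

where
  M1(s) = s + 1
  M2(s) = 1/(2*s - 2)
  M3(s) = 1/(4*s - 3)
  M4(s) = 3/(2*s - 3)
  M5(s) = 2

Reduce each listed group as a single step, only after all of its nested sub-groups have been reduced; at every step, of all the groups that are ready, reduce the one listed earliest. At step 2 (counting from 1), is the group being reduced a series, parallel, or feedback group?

1. reduce the feedback loop with forward M2 and return M3
2. reduce the feedback loop with forward [M2/(1+M2*M3)] and return M4
3. add M1, [[M2/(1+M2*M3)]/(1+[M2/(1+M2*M3)]*M4)] (parallel)
4. feedback reduction of (M1+[[M2/(1+M2*M3)]/(1+[M2/(1+M2*M3)]*M4)]), M5
Step 2: feedback.

Therefore the answer is feedback.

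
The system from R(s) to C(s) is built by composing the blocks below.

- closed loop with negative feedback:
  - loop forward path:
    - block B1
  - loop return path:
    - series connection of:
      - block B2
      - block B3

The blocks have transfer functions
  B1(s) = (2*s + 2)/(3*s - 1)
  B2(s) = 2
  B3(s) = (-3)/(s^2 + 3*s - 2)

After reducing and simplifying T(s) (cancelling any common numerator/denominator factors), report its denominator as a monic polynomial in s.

(1) cascade B2, B3 = (-6)/(s^2 + 3*s - 2)
(2) close the feedback loop around B1, (B2*B3) = (2*s^3 + 8*s^2 + 2*s - 4)/(3*s^3 + 8*s^2 - 21*s - 10)
T(s) is the step-2 result (common factors already cancelled). Leading coefficient of the denominator: 3. Divide through by 3 for the monic polynomial.

Answer: s^3 + 8*s^2/3 - 7*s - 10/3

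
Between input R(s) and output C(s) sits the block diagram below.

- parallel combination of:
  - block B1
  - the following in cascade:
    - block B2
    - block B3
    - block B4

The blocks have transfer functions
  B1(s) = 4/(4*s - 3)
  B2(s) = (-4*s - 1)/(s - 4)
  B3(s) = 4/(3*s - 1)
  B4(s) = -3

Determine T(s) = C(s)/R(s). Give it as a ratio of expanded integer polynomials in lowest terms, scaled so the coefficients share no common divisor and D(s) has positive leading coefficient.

The answer is (204*s^2 - 148*s - 20)/(12*s^3 - 61*s^2 + 55*s - 12).

Reasoning:
Step 1: cascade B2, B3, B4 -> (48*s + 12)/(3*s^2 - 13*s + 4)
Step 2: parallel reduction of B1, (B2*B3*B4), which is the overall transfer function T(s) = C(s)/R(s) in lowest terms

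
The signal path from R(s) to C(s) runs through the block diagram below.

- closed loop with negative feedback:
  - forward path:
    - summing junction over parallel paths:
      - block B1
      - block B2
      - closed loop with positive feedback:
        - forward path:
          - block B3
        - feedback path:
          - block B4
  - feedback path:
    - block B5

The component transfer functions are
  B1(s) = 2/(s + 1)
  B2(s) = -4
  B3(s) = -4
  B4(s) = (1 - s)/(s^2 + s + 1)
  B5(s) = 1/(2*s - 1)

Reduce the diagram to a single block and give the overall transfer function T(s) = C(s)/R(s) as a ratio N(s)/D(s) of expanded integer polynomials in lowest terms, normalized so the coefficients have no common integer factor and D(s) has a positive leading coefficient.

[1] collapse the loop (B3 forward, B4 return): (-4*s^2 - 4*s - 4)/(s^2 - 3*s + 5)
[2] sum the parallel branches B1, B2, [B3/(1-B3*B4)]: (-8*s^3 + 2*s^2 - 22*s - 14)/(s^3 - 2*s^2 + 2*s + 5)
[3] apply the feedback formula to (B1+B2+[B3/(1-B3*B4)]), B5, giving the overall T(s)

Answer: (-16*s^4 + 12*s^3 - 46*s^2 - 6*s + 14)/(2*s^4 - 13*s^3 + 8*s^2 - 14*s - 19)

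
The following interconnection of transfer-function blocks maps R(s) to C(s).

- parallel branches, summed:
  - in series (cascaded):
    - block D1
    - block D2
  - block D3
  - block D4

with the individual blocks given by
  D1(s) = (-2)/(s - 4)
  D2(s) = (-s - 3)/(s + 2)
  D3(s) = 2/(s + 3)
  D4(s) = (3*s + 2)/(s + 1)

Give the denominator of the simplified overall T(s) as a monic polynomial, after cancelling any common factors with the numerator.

Step 1. series reduction of D1, D2 = (2*s + 6)/(s^2 - 2*s - 8)
Step 2. sum the parallel branches (D1*D2), D3, D4 = (3*s^4 + 9*s^3 - 28*s^2 - 90*s - 46)/(s^4 + 2*s^3 - 13*s^2 - 38*s - 24)
T(s) is the step-2 result (common factors already cancelled). Leading coefficient of the denominator: 1, so no rescaling is needed.

Hence the answer: s^4 + 2*s^3 - 13*s^2 - 38*s - 24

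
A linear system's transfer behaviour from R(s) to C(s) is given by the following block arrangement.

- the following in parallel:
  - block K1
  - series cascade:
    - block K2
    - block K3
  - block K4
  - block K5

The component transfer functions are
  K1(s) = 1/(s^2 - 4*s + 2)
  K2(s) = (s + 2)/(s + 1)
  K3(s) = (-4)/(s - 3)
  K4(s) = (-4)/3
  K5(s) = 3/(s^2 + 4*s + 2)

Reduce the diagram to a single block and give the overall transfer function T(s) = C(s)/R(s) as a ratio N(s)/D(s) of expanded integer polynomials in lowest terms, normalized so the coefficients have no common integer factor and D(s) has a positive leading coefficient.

Reducing step by step:

(1) cascade K2, K3 -> (-4*s - 8)/(s^2 - 2*s - 3)
(2) combine K1, (K2*K3), K4, K5 in parallel: this yields T(s), and no further normalization is needed

Answer: (-4*s^6 - 4*s^5 + 48*s^4 + 164*s^2 + 8*s - 120)/(3*s^6 - 6*s^5 - 45*s^4 + 72*s^3 + 120*s^2 - 24*s - 36)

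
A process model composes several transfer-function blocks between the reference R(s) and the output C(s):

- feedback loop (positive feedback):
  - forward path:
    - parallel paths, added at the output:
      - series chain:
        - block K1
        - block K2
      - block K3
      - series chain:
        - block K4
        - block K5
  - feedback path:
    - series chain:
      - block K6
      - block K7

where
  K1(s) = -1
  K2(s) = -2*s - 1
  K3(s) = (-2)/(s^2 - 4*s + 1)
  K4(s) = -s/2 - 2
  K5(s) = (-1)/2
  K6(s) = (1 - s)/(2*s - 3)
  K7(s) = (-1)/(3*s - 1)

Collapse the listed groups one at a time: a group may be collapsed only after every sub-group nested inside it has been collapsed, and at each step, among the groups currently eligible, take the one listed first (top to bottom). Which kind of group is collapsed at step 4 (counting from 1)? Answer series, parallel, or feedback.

Step 1 - multiply K1, K2 (series)
Step 2 - series reduction of K4, K5
Step 3 - combine (K1*K2), K3, (K4*K5) in parallel
Step 4 - reduce the series chain K6, K7
Step 5 - apply the feedback formula to ((K1*K2)+K3+(K4*K5)), (K6*K7)
At step 4 the group reduced is series.

Therefore the answer is series.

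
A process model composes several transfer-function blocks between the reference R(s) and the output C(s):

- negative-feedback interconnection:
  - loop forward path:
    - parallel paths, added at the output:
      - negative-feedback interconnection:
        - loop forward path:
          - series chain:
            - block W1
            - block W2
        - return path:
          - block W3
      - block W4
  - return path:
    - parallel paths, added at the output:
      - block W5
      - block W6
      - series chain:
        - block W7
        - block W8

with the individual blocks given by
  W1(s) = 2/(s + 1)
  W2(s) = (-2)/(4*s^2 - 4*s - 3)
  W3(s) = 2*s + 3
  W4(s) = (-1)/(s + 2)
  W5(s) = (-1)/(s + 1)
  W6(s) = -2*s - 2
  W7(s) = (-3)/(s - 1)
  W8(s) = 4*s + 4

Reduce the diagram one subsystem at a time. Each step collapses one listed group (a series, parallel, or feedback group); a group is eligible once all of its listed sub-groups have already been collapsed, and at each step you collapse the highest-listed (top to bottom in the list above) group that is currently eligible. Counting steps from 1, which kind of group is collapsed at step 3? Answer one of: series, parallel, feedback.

Answer: parallel

Working:
[1] cascade W1, W2
[2] feedback reduction of (W1*W2), W3
[3] parallel reduction of [(W1*W2)/(1+(W1*W2)*W3)], W4
[4] cascade W7, W8
[5] parallel reduction of W5, W6, (W7*W8)
[6] feedback reduction of ([(W1*W2)/(1+(W1*W2)*W3)]+W4), (W5+W6+(W7*W8))
The group at step 3 is a parallel group.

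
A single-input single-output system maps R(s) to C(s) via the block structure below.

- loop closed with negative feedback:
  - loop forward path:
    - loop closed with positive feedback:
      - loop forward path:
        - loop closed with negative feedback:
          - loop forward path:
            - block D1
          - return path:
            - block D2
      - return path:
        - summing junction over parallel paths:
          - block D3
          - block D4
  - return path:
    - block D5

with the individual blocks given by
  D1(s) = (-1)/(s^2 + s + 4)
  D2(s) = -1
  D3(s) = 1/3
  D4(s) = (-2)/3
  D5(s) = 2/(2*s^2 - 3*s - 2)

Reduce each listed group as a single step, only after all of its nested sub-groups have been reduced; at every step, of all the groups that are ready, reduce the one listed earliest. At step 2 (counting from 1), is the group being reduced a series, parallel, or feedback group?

Answer: parallel

Working:
Step 1 - close the feedback loop around D1, D2
Step 2 - sum the parallel branches D3, D4
Step 3 - apply the feedback formula to [D1/(1+D1*D2)], (D3+D4)
Step 4 - collapse the loop ([[D1/(1+D1*D2)]/(1-[D1/(1+D1*D2)]*(D3+D4))] forward, D5 return)
At step 2 the group reduced is parallel.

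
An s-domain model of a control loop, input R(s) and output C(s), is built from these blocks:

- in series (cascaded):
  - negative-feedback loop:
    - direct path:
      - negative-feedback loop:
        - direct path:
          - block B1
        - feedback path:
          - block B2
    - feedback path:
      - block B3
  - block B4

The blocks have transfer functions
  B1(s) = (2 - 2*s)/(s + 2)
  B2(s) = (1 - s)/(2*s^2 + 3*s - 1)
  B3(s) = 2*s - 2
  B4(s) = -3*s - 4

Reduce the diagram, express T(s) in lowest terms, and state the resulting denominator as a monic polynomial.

(1) feedback reduction of B1, B2: (-4*s^3 - 2*s^2 + 8*s - 2)/(2*s^3 + 9*s^2 + s)
(2) feedback reduction of [B1/(1+B1*B2)], B3: (4*s^3 + 2*s^2 - 8*s + 2)/(8*s^4 - 6*s^3 - 29*s^2 + 19*s - 4)
(3) cascade [[B1/(1+B1*B2)]/(1+[B1/(1+B1*B2)]*B3)], B4: (-12*s^4 - 22*s^3 + 16*s^2 + 26*s - 8)/(8*s^4 - 6*s^3 - 29*s^2 + 19*s - 4)
That last expression is T(s), already simplified. Scaling its denominator by 1/8 (the reciprocal of the leading coefficient) yields the monic denominator.

Therefore the answer is s^4 - 3*s^3/4 - 29*s^2/8 + 19*s/8 - 1/2.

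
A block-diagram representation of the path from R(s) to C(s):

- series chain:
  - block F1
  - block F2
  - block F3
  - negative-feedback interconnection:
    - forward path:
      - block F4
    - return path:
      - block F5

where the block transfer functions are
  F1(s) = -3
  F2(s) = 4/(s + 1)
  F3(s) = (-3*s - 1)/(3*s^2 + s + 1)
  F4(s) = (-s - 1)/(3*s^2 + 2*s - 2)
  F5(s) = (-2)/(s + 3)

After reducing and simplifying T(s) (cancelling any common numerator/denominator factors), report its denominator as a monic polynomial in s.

Step 1: reduce the feedback loop with forward F4 and return F5 = (-s^2 - 4*s - 3)/(3*s^3 + 11*s^2 + 6*s - 4)
Step 2: reduce the series chain F1, F2, F3, [F4/(1+F4*F5)] = (-36*s^2 - 120*s - 36)/(9*s^5 + 36*s^4 + 32*s^3 + 5*s^2 + 2*s - 4)
That last expression is T(s), already simplified. Scaling its denominator by 1/9 (the reciprocal of the leading coefficient) yields the monic denominator.

Hence the answer: s^5 + 4*s^4 + 32*s^3/9 + 5*s^2/9 + 2*s/9 - 4/9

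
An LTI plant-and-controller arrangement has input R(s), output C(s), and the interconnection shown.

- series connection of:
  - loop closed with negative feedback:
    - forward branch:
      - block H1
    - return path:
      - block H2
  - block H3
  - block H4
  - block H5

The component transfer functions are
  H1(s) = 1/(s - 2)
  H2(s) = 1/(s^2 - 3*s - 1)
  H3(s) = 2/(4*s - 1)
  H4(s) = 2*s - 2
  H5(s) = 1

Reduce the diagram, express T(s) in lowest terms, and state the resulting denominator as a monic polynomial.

Step 1. reduce the feedback loop with forward H1 and return H2 gives (s^2 - 3*s - 1)/(s^3 - 5*s^2 + 5*s + 3)
Step 2. cascade [H1/(1+H1*H2)], H3, H4, H5 gives (4*s^3 - 16*s^2 + 8*s + 4)/(4*s^4 - 21*s^3 + 25*s^2 + 7*s - 3)
T(s) is the step-2 result (common factors already cancelled). Leading coefficient of the denominator: 4. Divide through by 4 for the monic polynomial.

Hence the answer: s^4 - 21*s^3/4 + 25*s^2/4 + 7*s/4 - 3/4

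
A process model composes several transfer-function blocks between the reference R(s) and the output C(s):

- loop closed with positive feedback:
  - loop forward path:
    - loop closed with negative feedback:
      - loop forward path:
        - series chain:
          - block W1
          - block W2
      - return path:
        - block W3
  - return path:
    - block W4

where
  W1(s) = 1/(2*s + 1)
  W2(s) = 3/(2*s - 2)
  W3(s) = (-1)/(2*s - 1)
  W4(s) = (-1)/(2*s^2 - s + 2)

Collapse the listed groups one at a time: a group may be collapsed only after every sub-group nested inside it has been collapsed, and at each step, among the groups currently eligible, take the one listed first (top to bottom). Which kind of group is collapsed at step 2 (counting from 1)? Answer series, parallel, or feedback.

Step 1. cascade W1, W2
Step 2. feedback reduction of (W1*W2), W3
Step 3. collapse the loop ([(W1*W2)/(1+(W1*W2)*W3)] forward, W4 return)
The group at step 2 is a feedback group.

Final answer: feedback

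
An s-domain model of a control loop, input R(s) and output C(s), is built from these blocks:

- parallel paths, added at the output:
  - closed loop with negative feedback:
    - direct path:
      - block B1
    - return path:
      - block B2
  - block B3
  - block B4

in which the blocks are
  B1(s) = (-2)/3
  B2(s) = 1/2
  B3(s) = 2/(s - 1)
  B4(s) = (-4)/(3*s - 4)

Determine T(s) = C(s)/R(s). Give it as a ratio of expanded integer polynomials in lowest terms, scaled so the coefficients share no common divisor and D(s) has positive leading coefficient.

Reducing step by step:

(1) apply the feedback formula to B1, B2 = -1
(2) reduce the parallel group [B1/(1+B1*B2)], B3, B4, giving the overall T(s)

Answer: (-3*s^2 + 9*s - 8)/(3*s^2 - 7*s + 4)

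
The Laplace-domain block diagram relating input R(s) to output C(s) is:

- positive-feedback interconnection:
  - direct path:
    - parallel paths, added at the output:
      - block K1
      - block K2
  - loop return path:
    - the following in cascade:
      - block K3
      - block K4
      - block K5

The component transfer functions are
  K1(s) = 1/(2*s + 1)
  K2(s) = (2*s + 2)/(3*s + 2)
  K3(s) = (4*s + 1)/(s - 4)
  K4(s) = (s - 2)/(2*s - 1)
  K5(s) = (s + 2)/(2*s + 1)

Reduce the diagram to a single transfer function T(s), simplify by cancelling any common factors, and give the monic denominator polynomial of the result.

Answer: s^5 - 27*s^4/2 - 71*s^3/8 + 141*s^2/8 + 63*s/4 + 3

Working:
1. add K1, K2 (parallel): (4*s^2 + 9*s + 4)/(6*s^2 + 7*s + 2)
2. combine K3, K4, K5 in series: (4*s^3 + s^2 - 16*s - 4)/(4*s^3 - 16*s^2 - s + 4)
3. collapse the loop ((K1+K2) forward, (K3*K4*K5) return): (16*s^5 - 28*s^4 - 132*s^3 - 57*s^2 + 32*s + 16)/(8*s^5 - 108*s^4 - 71*s^3 + 141*s^2 + 126*s + 24)
That last expression is T(s), already simplified. Scaling its denominator by 1/8 (the reciprocal of the leading coefficient) yields the monic denominator.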